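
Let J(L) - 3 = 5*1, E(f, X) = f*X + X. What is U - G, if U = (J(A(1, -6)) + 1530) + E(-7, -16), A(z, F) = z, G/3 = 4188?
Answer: -10930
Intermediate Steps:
G = 12564 (G = 3*4188 = 12564)
E(f, X) = X + X*f (E(f, X) = X*f + X = X + X*f)
J(L) = 8 (J(L) = 3 + 5*1 = 3 + 5 = 8)
U = 1634 (U = (8 + 1530) - 16*(1 - 7) = 1538 - 16*(-6) = 1538 + 96 = 1634)
U - G = 1634 - 1*12564 = 1634 - 12564 = -10930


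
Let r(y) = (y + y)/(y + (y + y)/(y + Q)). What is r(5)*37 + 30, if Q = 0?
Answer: 580/7 ≈ 82.857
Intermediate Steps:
r(y) = 2*y/(2 + y) (r(y) = (y + y)/(y + (y + y)/(y + 0)) = (2*y)/(y + (2*y)/y) = (2*y)/(y + 2) = (2*y)/(2 + y) = 2*y/(2 + y))
r(5)*37 + 30 = (2*5/(2 + 5))*37 + 30 = (2*5/7)*37 + 30 = (2*5*(1/7))*37 + 30 = (10/7)*37 + 30 = 370/7 + 30 = 580/7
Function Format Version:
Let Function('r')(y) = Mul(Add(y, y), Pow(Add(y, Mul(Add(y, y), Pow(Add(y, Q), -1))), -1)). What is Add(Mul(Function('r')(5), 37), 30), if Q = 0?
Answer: Rational(580, 7) ≈ 82.857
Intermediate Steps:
Function('r')(y) = Mul(2, y, Pow(Add(2, y), -1)) (Function('r')(y) = Mul(Add(y, y), Pow(Add(y, Mul(Add(y, y), Pow(Add(y, 0), -1))), -1)) = Mul(Mul(2, y), Pow(Add(y, Mul(Mul(2, y), Pow(y, -1))), -1)) = Mul(Mul(2, y), Pow(Add(y, 2), -1)) = Mul(Mul(2, y), Pow(Add(2, y), -1)) = Mul(2, y, Pow(Add(2, y), -1)))
Add(Mul(Function('r')(5), 37), 30) = Add(Mul(Mul(2, 5, Pow(Add(2, 5), -1)), 37), 30) = Add(Mul(Mul(2, 5, Pow(7, -1)), 37), 30) = Add(Mul(Mul(2, 5, Rational(1, 7)), 37), 30) = Add(Mul(Rational(10, 7), 37), 30) = Add(Rational(370, 7), 30) = Rational(580, 7)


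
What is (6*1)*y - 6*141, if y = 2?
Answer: -834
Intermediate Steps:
(6*1)*y - 6*141 = (6*1)*2 - 6*141 = 6*2 - 846 = 12 - 846 = -834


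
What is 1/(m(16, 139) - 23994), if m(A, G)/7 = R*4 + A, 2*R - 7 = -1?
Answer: -1/23798 ≈ -4.2020e-5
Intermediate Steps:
R = 3 (R = 7/2 + (½)*(-1) = 7/2 - ½ = 3)
m(A, G) = 84 + 7*A (m(A, G) = 7*(3*4 + A) = 7*(12 + A) = 84 + 7*A)
1/(m(16, 139) - 23994) = 1/((84 + 7*16) - 23994) = 1/((84 + 112) - 23994) = 1/(196 - 23994) = 1/(-23798) = -1/23798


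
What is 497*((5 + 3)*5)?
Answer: 19880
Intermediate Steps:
497*((5 + 3)*5) = 497*(8*5) = 497*40 = 19880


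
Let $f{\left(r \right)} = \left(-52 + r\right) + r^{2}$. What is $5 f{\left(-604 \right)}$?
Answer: $1820800$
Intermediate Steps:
$f{\left(r \right)} = -52 + r + r^{2}$
$5 f{\left(-604 \right)} = 5 \left(-52 - 604 + \left(-604\right)^{2}\right) = 5 \left(-52 - 604 + 364816\right) = 5 \cdot 364160 = 1820800$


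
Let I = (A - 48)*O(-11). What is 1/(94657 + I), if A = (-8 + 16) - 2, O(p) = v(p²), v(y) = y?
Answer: 1/89575 ≈ 1.1164e-5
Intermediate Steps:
O(p) = p²
A = 6 (A = 8 - 2 = 6)
I = -5082 (I = (6 - 48)*(-11)² = -42*121 = -5082)
1/(94657 + I) = 1/(94657 - 5082) = 1/89575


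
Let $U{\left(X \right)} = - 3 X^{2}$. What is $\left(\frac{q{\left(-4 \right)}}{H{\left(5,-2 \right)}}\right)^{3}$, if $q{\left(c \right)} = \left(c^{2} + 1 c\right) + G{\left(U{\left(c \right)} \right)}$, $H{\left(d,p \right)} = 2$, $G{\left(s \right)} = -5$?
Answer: $\frac{343}{8} \approx 42.875$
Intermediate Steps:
$q{\left(c \right)} = -5 + c + c^{2}$ ($q{\left(c \right)} = \left(c^{2} + 1 c\right) - 5 = \left(c^{2} + c\right) - 5 = \left(c + c^{2}\right) - 5 = -5 + c + c^{2}$)
$\left(\frac{q{\left(-4 \right)}}{H{\left(5,-2 \right)}}\right)^{3} = \left(\frac{-5 - 4 + \left(-4\right)^{2}}{2}\right)^{3} = \left(\left(-5 - 4 + 16\right) \frac{1}{2}\right)^{3} = \left(7 \cdot \frac{1}{2}\right)^{3} = \left(\frac{7}{2}\right)^{3} = \frac{343}{8}$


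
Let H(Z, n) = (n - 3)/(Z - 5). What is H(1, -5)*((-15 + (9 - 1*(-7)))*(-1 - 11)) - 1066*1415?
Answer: -1508414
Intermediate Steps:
H(Z, n) = (-3 + n)/(-5 + Z)
H(1, -5)*((-15 + (9 - 1*(-7)))*(-1 - 11)) - 1066*1415 = ((-3 - 5)/(-5 + 1))*((-15 + (9 - 1*(-7)))*(-1 - 11)) - 1066*1415 = (-8/(-4))*((-15 + (9 + 7))*(-12)) - 1508390 = (-¼*(-8))*((-15 + 16)*(-12)) - 1508390 = 2*(1*(-12)) - 1508390 = 2*(-12) - 1508390 = -24 - 1508390 = -1508414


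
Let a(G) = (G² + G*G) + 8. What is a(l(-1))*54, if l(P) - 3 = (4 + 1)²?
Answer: 85104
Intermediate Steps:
l(P) = 28 (l(P) = 3 + (4 + 1)² = 3 + 5² = 3 + 25 = 28)
a(G) = 8 + 2*G² (a(G) = (G² + G²) + 8 = 2*G² + 8 = 8 + 2*G²)
a(l(-1))*54 = (8 + 2*28²)*54 = (8 + 2*784)*54 = (8 + 1568)*54 = 1576*54 = 85104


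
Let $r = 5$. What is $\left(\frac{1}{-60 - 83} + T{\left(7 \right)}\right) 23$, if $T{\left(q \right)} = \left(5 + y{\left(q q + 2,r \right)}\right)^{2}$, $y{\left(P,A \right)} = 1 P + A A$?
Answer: $\frac{21579106}{143} \approx 1.509 \cdot 10^{5}$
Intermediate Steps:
$y{\left(P,A \right)} = P + A^{2}$
$T{\left(q \right)} = \left(32 + q^{2}\right)^{2}$ ($T{\left(q \right)} = \left(5 + \left(\left(q q + 2\right) + 5^{2}\right)\right)^{2} = \left(5 + \left(\left(q^{2} + 2\right) + 25\right)\right)^{2} = \left(5 + \left(\left(2 + q^{2}\right) + 25\right)\right)^{2} = \left(5 + \left(27 + q^{2}\right)\right)^{2} = \left(32 + q^{2}\right)^{2}$)
$\left(\frac{1}{-60 - 83} + T{\left(7 \right)}\right) 23 = \left(\frac{1}{-60 - 83} + \left(32 + 7^{2}\right)^{2}\right) 23 = \left(\frac{1}{-143} + \left(32 + 49\right)^{2}\right) 23 = \left(- \frac{1}{143} + 81^{2}\right) 23 = \left(- \frac{1}{143} + 6561\right) 23 = \frac{938222}{143} \cdot 23 = \frac{21579106}{143}$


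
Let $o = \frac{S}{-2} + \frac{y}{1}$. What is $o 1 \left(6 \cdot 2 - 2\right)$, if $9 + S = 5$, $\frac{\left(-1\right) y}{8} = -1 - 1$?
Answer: $180$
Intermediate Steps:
$y = 16$ ($y = - 8 \left(-1 - 1\right) = \left(-8\right) \left(-2\right) = 16$)
$S = -4$ ($S = -9 + 5 = -4$)
$o = 18$ ($o = - \frac{4}{-2} + \frac{16}{1} = \left(-4\right) \left(- \frac{1}{2}\right) + 16 \cdot 1 = 2 + 16 = 18$)
$o 1 \left(6 \cdot 2 - 2\right) = 18 \cdot 1 \left(6 \cdot 2 - 2\right) = 18 \left(12 - 2\right) = 18 \cdot 10 = 180$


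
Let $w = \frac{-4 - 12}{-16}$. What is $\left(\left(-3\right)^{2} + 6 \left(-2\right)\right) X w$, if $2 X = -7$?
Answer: $\frac{21}{2} \approx 10.5$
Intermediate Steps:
$X = - \frac{7}{2}$ ($X = \frac{1}{2} \left(-7\right) = - \frac{7}{2} \approx -3.5$)
$w = 1$ ($w = \left(-4 - 12\right) \left(- \frac{1}{16}\right) = \left(-16\right) \left(- \frac{1}{16}\right) = 1$)
$\left(\left(-3\right)^{2} + 6 \left(-2\right)\right) X w = \left(\left(-3\right)^{2} + 6 \left(-2\right)\right) \left(- \frac{7}{2}\right) 1 = \left(9 - 12\right) \left(- \frac{7}{2}\right) 1 = \left(-3\right) \left(- \frac{7}{2}\right) 1 = \frac{21}{2} \cdot 1 = \frac{21}{2}$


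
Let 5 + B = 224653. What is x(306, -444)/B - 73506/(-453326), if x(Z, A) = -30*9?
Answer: 4097644467/25459694812 ≈ 0.16095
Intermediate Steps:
B = 224648 (B = -5 + 224653 = 224648)
x(Z, A) = -270
x(306, -444)/B - 73506/(-453326) = -270/224648 - 73506/(-453326) = -270*1/224648 - 73506*(-1/453326) = -135/112324 + 36753/226663 = 4097644467/25459694812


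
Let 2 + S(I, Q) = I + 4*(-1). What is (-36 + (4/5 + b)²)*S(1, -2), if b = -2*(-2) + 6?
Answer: -2016/5 ≈ -403.20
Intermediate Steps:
S(I, Q) = -6 + I (S(I, Q) = -2 + (I + 4*(-1)) = -2 + (I - 4) = -2 + (-4 + I) = -6 + I)
b = 10 (b = 4 + 6 = 10)
(-36 + (4/5 + b)²)*S(1, -2) = (-36 + (4/5 + 10)²)*(-6 + 1) = (-36 + (4*(⅕) + 10)²)*(-5) = (-36 + (⅘ + 10)²)*(-5) = (-36 + (54/5)²)*(-5) = (-36 + 2916/25)*(-5) = (2016/25)*(-5) = -2016/5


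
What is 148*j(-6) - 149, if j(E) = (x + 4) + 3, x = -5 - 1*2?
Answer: -149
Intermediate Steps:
x = -7 (x = -5 - 2 = -7)
j(E) = 0 (j(E) = (-7 + 4) + 3 = -3 + 3 = 0)
148*j(-6) - 149 = 148*0 - 149 = 0 - 149 = -149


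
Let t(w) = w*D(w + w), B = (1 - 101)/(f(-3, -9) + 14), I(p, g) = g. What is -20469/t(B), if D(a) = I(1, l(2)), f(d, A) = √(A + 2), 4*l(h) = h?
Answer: 143283/25 + 20469*I*√7/50 ≈ 5731.3 + 1083.1*I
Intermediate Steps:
l(h) = h/4
f(d, A) = √(2 + A)
B = -100/(14 + I*√7) (B = (1 - 101)/(√(2 - 9) + 14) = -100/(√(-7) + 14) = -100/(I*√7 + 14) = -100/(14 + I*√7) ≈ -6.8966 + 1.3033*I)
D(a) = ½ (D(a) = (¼)*2 = ½)
t(w) = w/2 (t(w) = w*(½) = w/2)
-20469/t(B) = -20469*2/(-200/29 + 100*I*√7/203) = -20469/(-100/29 + 50*I*√7/203)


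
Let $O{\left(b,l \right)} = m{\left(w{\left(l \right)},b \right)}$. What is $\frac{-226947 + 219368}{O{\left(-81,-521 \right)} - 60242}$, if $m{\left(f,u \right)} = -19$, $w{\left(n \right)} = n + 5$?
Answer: $\frac{143}{1137} \approx 0.12577$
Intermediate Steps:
$w{\left(n \right)} = 5 + n$
$O{\left(b,l \right)} = -19$
$\frac{-226947 + 219368}{O{\left(-81,-521 \right)} - 60242} = \frac{-226947 + 219368}{-19 - 60242} = - \frac{7579}{-60261} = \left(-7579\right) \left(- \frac{1}{60261}\right) = \frac{143}{1137}$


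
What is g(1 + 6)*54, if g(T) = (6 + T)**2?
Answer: 9126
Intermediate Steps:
g(1 + 6)*54 = (6 + (1 + 6))**2*54 = (6 + 7)**2*54 = 13**2*54 = 169*54 = 9126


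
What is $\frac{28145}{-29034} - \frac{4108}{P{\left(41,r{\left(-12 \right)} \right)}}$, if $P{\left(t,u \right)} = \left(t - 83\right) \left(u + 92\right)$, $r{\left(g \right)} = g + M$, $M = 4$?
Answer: $\frac{46241}{237111} \approx 0.19502$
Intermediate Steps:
$r{\left(g \right)} = 4 + g$ ($r{\left(g \right)} = g + 4 = 4 + g$)
$P{\left(t,u \right)} = \left(-83 + t\right) \left(92 + u\right)$
$\frac{28145}{-29034} - \frac{4108}{P{\left(41,r{\left(-12 \right)} \right)}} = \frac{28145}{-29034} - \frac{4108}{-7636 - 83 \left(4 - 12\right) + 92 \cdot 41 + 41 \left(4 - 12\right)} = 28145 \left(- \frac{1}{29034}\right) - \frac{4108}{-7636 - -664 + 3772 + 41 \left(-8\right)} = - \frac{28145}{29034} - \frac{4108}{-7636 + 664 + 3772 - 328} = - \frac{28145}{29034} - \frac{4108}{-3528} = - \frac{28145}{29034} - - \frac{1027}{882} = - \frac{28145}{29034} + \frac{1027}{882} = \frac{46241}{237111}$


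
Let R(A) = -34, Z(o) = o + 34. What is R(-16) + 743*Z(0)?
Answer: 25228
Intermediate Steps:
Z(o) = 34 + o
R(-16) + 743*Z(0) = -34 + 743*(34 + 0) = -34 + 743*34 = -34 + 25262 = 25228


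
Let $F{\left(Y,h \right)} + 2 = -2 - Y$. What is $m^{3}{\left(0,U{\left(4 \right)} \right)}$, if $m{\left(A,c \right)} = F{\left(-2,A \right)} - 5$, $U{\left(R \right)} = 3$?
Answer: $-343$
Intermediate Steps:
$F{\left(Y,h \right)} = -4 - Y$ ($F{\left(Y,h \right)} = -2 - \left(2 + Y\right) = -4 - Y$)
$m{\left(A,c \right)} = -7$ ($m{\left(A,c \right)} = \left(-4 - -2\right) - 5 = \left(-4 + 2\right) - 5 = -2 - 5 = -7$)
$m^{3}{\left(0,U{\left(4 \right)} \right)} = \left(-7\right)^{3} = -343$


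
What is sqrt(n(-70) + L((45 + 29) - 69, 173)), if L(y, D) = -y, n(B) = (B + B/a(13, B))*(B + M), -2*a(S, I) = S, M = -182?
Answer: 5*sqrt(100867)/13 ≈ 122.15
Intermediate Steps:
a(S, I) = -S/2
n(B) = 11*B*(-182 + B)/13 (n(B) = (B + B/((-1/2*13)))*(B - 182) = (B + B/(-13/2))*(-182 + B) = (B + B*(-2/13))*(-182 + B) = (B - 2*B/13)*(-182 + B) = (11*B/13)*(-182 + B) = 11*B*(-182 + B)/13)
sqrt(n(-70) + L((45 + 29) - 69, 173)) = sqrt((11/13)*(-70)*(-182 - 70) - ((45 + 29) - 69)) = sqrt((11/13)*(-70)*(-252) - (74 - 69)) = sqrt(194040/13 - 1*5) = sqrt(194040/13 - 5) = sqrt(193975/13) = 5*sqrt(100867)/13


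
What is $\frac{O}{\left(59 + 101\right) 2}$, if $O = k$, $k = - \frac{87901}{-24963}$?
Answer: $\frac{87901}{7988160} \approx 0.011004$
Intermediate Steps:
$k = \frac{87901}{24963}$ ($k = \left(-87901\right) \left(- \frac{1}{24963}\right) = \frac{87901}{24963} \approx 3.5213$)
$O = \frac{87901}{24963} \approx 3.5213$
$\frac{O}{\left(59 + 101\right) 2} = \frac{87901}{24963 \left(59 + 101\right) 2} = \frac{87901}{24963 \cdot 160 \cdot 2} = \frac{87901}{24963 \cdot 320} = \frac{87901}{24963} \cdot \frac{1}{320} = \frac{87901}{7988160}$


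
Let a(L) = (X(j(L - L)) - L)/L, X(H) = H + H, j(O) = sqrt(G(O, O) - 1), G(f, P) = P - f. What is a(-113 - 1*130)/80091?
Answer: -1/80091 - 2*I/19462113 ≈ -1.2486e-5 - 1.0276e-7*I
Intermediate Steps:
j(O) = I (j(O) = sqrt((O - O) - 1) = sqrt(0 - 1) = sqrt(-1) = I)
X(H) = 2*H
a(L) = (-L + 2*I)/L (a(L) = (2*I - L)/L = (-L + 2*I)/L)
a(-113 - 1*130)/80091 = ((-(-113 - 1*130) + 2*I)/(-113 - 1*130))/80091 = ((-(-113 - 130) + 2*I)/(-113 - 130))*(1/80091) = ((-1*(-243) + 2*I)/(-243))*(1/80091) = -(243 + 2*I)/243*(1/80091) = (-1 - 2*I/243)*(1/80091) = -1/80091 - 2*I/19462113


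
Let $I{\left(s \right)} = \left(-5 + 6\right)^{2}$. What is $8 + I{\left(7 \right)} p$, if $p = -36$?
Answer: $-28$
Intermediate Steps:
$I{\left(s \right)} = 1$ ($I{\left(s \right)} = 1^{2} = 1$)
$8 + I{\left(7 \right)} p = 8 + 1 \left(-36\right) = 8 - 36 = -28$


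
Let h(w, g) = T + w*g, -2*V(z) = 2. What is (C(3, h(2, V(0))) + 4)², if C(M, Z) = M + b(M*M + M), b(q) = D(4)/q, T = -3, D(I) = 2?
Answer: 1849/36 ≈ 51.361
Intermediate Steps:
V(z) = -1 (V(z) = -½*2 = -1)
b(q) = 2/q
h(w, g) = -3 + g*w (h(w, g) = -3 + w*g = -3 + g*w)
C(M, Z) = M + 2/(M + M²) (C(M, Z) = M + 2/(M*M + M) = M + 2/(M² + M) = M + 2/(M + M²))
(C(3, h(2, V(0))) + 4)² = ((3 + 2/(3*(1 + 3))) + 4)² = ((3 + 2*(⅓)/4) + 4)² = ((3 + 2*(⅓)*(¼)) + 4)² = ((3 + ⅙) + 4)² = (19/6 + 4)² = (43/6)² = 1849/36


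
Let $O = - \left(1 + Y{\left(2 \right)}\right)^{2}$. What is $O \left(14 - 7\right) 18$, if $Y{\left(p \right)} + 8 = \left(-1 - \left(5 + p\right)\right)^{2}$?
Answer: $-409374$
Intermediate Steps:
$Y{\left(p \right)} = -8 + \left(-6 - p\right)^{2}$ ($Y{\left(p \right)} = -8 + \left(-1 - \left(5 + p\right)\right)^{2} = -8 + \left(-6 - p\right)^{2}$)
$O = -3249$ ($O = - \left(1 - \left(8 - \left(6 + 2\right)^{2}\right)\right)^{2} = - \left(1 - \left(8 - 8^{2}\right)\right)^{2} = - \left(1 + \left(-8 + 64\right)\right)^{2} = - \left(1 + 56\right)^{2} = - 57^{2} = \left(-1\right) 3249 = -3249$)
$O \left(14 - 7\right) 18 = - 3249 \left(14 - 7\right) 18 = - 3249 \cdot 7 \cdot 18 = \left(-3249\right) 126 = -409374$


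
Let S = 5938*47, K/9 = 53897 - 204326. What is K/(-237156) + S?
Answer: 22062757759/79052 ≈ 2.7909e+5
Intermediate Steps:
K = -1353861 (K = 9*(53897 - 204326) = 9*(-150429) = -1353861)
S = 279086
K/(-237156) + S = -1353861/(-237156) + 279086 = -1353861*(-1/237156) + 279086 = 451287/79052 + 279086 = 22062757759/79052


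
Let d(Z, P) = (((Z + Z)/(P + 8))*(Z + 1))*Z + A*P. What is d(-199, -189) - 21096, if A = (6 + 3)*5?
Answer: 10324215/181 ≈ 57040.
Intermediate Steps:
A = 45 (A = 9*5 = 45)
d(Z, P) = 45*P + 2*Z**2*(1 + Z)/(8 + P) (d(Z, P) = (((Z + Z)/(P + 8))*(Z + 1))*Z + 45*P = (((2*Z)/(8 + P))*(1 + Z))*Z + 45*P = ((2*Z/(8 + P))*(1 + Z))*Z + 45*P = (2*Z*(1 + Z)/(8 + P))*Z + 45*P = 2*Z**2*(1 + Z)/(8 + P) + 45*P = 45*P + 2*Z**2*(1 + Z)/(8 + P))
d(-199, -189) - 21096 = (2*(-199)**2 + 2*(-199)**3 + 45*(-189)**2 + 360*(-189))/(8 - 189) - 21096 = (2*39601 + 2*(-7880599) + 45*35721 - 68040)/(-181) - 21096 = -(79202 - 15761198 + 1607445 - 68040)/181 - 21096 = -1/181*(-14142591) - 21096 = 14142591/181 - 21096 = 10324215/181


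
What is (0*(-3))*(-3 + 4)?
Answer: 0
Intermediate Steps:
(0*(-3))*(-3 + 4) = 0*1 = 0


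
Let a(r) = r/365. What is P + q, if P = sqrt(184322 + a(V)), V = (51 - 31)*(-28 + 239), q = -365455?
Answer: -365455 + 15*sqrt(4365838)/73 ≈ -3.6503e+5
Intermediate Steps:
V = 4220 (V = 20*211 = 4220)
a(r) = r/365 (a(r) = r*(1/365) = r/365)
P = 15*sqrt(4365838)/73 (P = sqrt(184322 + (1/365)*4220) = sqrt(184322 + 844/73) = sqrt(13456350/73) = 15*sqrt(4365838)/73 ≈ 429.34)
P + q = 15*sqrt(4365838)/73 - 365455 = -365455 + 15*sqrt(4365838)/73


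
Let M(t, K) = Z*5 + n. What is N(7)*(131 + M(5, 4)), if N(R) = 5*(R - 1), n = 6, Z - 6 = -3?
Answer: 4560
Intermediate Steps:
Z = 3 (Z = 6 - 3 = 3)
N(R) = -5 + 5*R (N(R) = 5*(-1 + R) = -5 + 5*R)
M(t, K) = 21 (M(t, K) = 3*5 + 6 = 15 + 6 = 21)
N(7)*(131 + M(5, 4)) = (-5 + 5*7)*(131 + 21) = (-5 + 35)*152 = 30*152 = 4560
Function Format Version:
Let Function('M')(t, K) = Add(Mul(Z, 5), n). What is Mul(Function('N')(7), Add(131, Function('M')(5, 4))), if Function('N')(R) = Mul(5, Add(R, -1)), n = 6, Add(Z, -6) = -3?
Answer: 4560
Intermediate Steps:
Z = 3 (Z = Add(6, -3) = 3)
Function('N')(R) = Add(-5, Mul(5, R)) (Function('N')(R) = Mul(5, Add(-1, R)) = Add(-5, Mul(5, R)))
Function('M')(t, K) = 21 (Function('M')(t, K) = Add(Mul(3, 5), 6) = Add(15, 6) = 21)
Mul(Function('N')(7), Add(131, Function('M')(5, 4))) = Mul(Add(-5, Mul(5, 7)), Add(131, 21)) = Mul(Add(-5, 35), 152) = Mul(30, 152) = 4560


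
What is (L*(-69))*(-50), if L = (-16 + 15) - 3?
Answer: -13800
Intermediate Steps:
L = -4 (L = -1 - 3 = -4)
(L*(-69))*(-50) = -4*(-69)*(-50) = 276*(-50) = -13800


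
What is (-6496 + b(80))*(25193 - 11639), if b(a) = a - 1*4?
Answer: -87016680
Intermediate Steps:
b(a) = -4 + a (b(a) = a - 4 = -4 + a)
(-6496 + b(80))*(25193 - 11639) = (-6496 + (-4 + 80))*(25193 - 11639) = (-6496 + 76)*13554 = -6420*13554 = -87016680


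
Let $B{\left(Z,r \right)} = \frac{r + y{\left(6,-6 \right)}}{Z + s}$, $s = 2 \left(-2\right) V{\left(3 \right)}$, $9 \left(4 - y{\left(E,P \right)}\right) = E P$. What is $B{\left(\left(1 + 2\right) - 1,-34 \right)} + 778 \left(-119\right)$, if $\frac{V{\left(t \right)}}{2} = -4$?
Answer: $- \frac{1573907}{17} \approx -92583.0$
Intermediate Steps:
$y{\left(E,P \right)} = 4 - \frac{E P}{9}$
$V{\left(t \right)} = -8$ ($V{\left(t \right)} = 2 \left(-4\right) = -8$)
$s = 32$ ($s = 2 \left(-2\right) \left(-8\right) = \left(-4\right) \left(-8\right) = 32$)
$B{\left(Z,r \right)} = \frac{8 + r}{32 + Z}$ ($B{\left(Z,r \right)} = \frac{r + \left(4 - \frac{2}{3} \left(-6\right)\right)}{Z + 32} = \frac{r + \left(4 + 4\right)}{32 + Z} = \frac{r + 8}{32 + Z} = \frac{8 + r}{32 + Z}$)
$B{\left(\left(1 + 2\right) - 1,-34 \right)} + 778 \left(-119\right) = \frac{8 - 34}{32 + \left(\left(1 + 2\right) - 1\right)} + 778 \left(-119\right) = \frac{1}{32 + \left(3 - 1\right)} \left(-26\right) - 92582 = \frac{1}{32 + 2} \left(-26\right) - 92582 = \frac{1}{34} \left(-26\right) - 92582 = - \frac{13}{17} - 92582 = - \frac{1573907}{17}$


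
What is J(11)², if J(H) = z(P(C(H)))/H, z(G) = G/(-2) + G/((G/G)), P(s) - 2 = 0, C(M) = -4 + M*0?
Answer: 1/121 ≈ 0.0082645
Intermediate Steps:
C(M) = -4 (C(M) = -4 + 0 = -4)
P(s) = 2 (P(s) = 2 + 0 = 2)
z(G) = G/2 (z(G) = G*(-½) + G/1 = -G/2 + G*1 = -G/2 + G = G/2)
J(H) = 1/H (J(H) = ((½)*2)/H = 1/H)
J(11)² = (1/11)² = 1/121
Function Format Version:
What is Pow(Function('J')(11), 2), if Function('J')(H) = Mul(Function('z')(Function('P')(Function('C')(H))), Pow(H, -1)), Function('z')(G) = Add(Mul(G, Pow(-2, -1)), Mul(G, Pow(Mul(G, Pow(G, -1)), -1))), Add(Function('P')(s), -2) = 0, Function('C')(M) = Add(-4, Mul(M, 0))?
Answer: Rational(1, 121) ≈ 0.0082645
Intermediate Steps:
Function('C')(M) = -4 (Function('C')(M) = Add(-4, 0) = -4)
Function('P')(s) = 2 (Function('P')(s) = Add(2, 0) = 2)
Function('z')(G) = Mul(Rational(1, 2), G) (Function('z')(G) = Add(Mul(G, Rational(-1, 2)), Mul(G, Pow(1, -1))) = Add(Mul(Rational(-1, 2), G), Mul(G, 1)) = Add(Mul(Rational(-1, 2), G), G) = Mul(Rational(1, 2), G))
Function('J')(H) = Pow(H, -1) (Function('J')(H) = Mul(Mul(Rational(1, 2), 2), Pow(H, -1)) = Mul(1, Pow(H, -1)) = Pow(H, -1))
Pow(Function('J')(11), 2) = Pow(Pow(11, -1), 2) = Pow(Rational(1, 11), 2) = Rational(1, 121)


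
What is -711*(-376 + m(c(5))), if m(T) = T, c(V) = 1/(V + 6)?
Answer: 2939985/11 ≈ 2.6727e+5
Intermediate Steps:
c(V) = 1/(6 + V)
-711*(-376 + m(c(5))) = -711*(-376 + 1/(6 + 5)) = -711*(-376 + 1/11) = -711*(-4135/11) = 2939985/11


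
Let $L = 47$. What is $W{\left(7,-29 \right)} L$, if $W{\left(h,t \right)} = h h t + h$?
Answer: $-66458$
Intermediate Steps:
$W{\left(h,t \right)} = h + t h^{2}$ ($W{\left(h,t \right)} = h^{2} t + h = t h^{2} + h = h + t h^{2}$)
$W{\left(7,-29 \right)} L = 7 \left(1 + 7 \left(-29\right)\right) 47 = 7 \left(1 - 203\right) 47 = 7 \left(-202\right) 47 = \left(-1414\right) 47 = -66458$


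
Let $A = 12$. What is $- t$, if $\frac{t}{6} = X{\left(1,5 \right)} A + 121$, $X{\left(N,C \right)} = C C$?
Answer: $-2526$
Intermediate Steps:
$X{\left(N,C \right)} = C^{2}$
$t = 2526$ ($t = 6 \left(5^{2} \cdot 12 + 121\right) = 6 \left(25 \cdot 12 + 121\right) = 6 \left(300 + 121\right) = 6 \cdot 421 = 2526$)
$- t = \left(-1\right) 2526 = -2526$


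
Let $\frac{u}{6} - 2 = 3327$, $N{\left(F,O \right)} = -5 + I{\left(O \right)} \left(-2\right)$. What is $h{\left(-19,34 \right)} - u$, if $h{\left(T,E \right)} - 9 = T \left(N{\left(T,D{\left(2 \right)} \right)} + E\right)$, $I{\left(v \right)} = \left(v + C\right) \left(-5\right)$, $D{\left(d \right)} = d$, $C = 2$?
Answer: $-21276$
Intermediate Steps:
$I{\left(v \right)} = -10 - 5 v$ ($I{\left(v \right)} = \left(v + 2\right) \left(-5\right) = \left(2 + v\right) \left(-5\right) = -10 - 5 v$)
$N{\left(F,O \right)} = 15 + 10 O$ ($N{\left(F,O \right)} = -5 + \left(-10 - 5 O\right) \left(-2\right) = -5 + \left(20 + 10 O\right) = 15 + 10 O$)
$u = 19974$ ($u = 12 + 6 \cdot 3327 = 12 + 19962 = 19974$)
$h{\left(T,E \right)} = 9 + T \left(35 + E\right)$ ($h{\left(T,E \right)} = 9 + T \left(\left(15 + 10 \cdot 2\right) + E\right) = 9 + T \left(\left(15 + 20\right) + E\right) = 9 + T \left(35 + E\right)$)
$h{\left(-19,34 \right)} - u = \left(9 + 35 \left(-19\right) + 34 \left(-19\right)\right) - 19974 = \left(9 - 665 - 646\right) - 19974 = -1302 - 19974 = -21276$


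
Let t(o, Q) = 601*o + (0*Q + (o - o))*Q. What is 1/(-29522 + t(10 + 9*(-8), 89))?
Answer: -1/66784 ≈ -1.4974e-5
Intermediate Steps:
t(o, Q) = 601*o (t(o, Q) = 601*o + (0 + 0)*Q = 601*o + 0*Q = 601*o + 0 = 601*o)
1/(-29522 + t(10 + 9*(-8), 89)) = 1/(-29522 + 601*(10 + 9*(-8))) = 1/(-29522 + 601*(10 - 72)) = 1/(-29522 + 601*(-62)) = 1/(-29522 - 37262) = 1/(-66784) = -1/66784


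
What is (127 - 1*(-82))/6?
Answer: 209/6 ≈ 34.833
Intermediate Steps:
(127 - 1*(-82))/6 = (127 + 82)*(1/6) = 209*(1/6) = 209/6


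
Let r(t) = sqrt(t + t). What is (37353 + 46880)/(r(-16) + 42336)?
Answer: 111440259/56010529 - 84233*I*sqrt(2)/448084232 ≈ 1.9896 - 0.00026585*I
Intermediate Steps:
r(t) = sqrt(2)*sqrt(t) (r(t) = sqrt(2*t) = sqrt(2)*sqrt(t))
(37353 + 46880)/(r(-16) + 42336) = (37353 + 46880)/(sqrt(2)*sqrt(-16) + 42336) = 84233/(sqrt(2)*(4*I) + 42336) = 84233/(4*I*sqrt(2) + 42336) = 84233/(42336 + 4*I*sqrt(2))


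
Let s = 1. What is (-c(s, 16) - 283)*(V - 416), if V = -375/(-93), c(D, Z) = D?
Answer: 3626964/31 ≈ 1.1700e+5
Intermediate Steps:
V = 125/31 (V = -375*(-1/93) = 125/31 ≈ 4.0323)
(-c(s, 16) - 283)*(V - 416) = (-1*1 - 283)*(125/31 - 416) = (-1 - 283)*(-12771/31) = -284*(-12771/31) = 3626964/31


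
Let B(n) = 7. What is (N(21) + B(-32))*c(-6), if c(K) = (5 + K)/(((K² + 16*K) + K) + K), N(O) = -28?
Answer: -7/24 ≈ -0.29167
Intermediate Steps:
c(K) = (5 + K)/(K² + 18*K) (c(K) = (5 + K)/((K² + 17*K) + K) = (5 + K)/(K² + 18*K))
(N(21) + B(-32))*c(-6) = (-28 + 7)*((5 - 6)/((-6)*(18 - 6))) = -(-7)*(-1)/(2*12) = -21*1/72 = -7/24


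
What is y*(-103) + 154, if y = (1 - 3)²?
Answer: -258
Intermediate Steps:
y = 4 (y = (-2)² = 4)
y*(-103) + 154 = 4*(-103) + 154 = -412 + 154 = -258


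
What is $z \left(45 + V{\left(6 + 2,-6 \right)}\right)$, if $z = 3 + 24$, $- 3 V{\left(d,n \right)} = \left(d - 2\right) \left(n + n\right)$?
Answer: $1863$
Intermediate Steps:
$V{\left(d,n \right)} = - \frac{2 n \left(-2 + d\right)}{3}$ ($V{\left(d,n \right)} = - \frac{\left(d - 2\right) \left(n + n\right)}{3} = - \frac{\left(-2 + d\right) 2 n}{3} = - \frac{2 n \left(-2 + d\right)}{3}$)
$z = 27$
$z \left(45 + V{\left(6 + 2,-6 \right)}\right) = 27 \left(45 + \frac{2}{3} \left(-6\right) \left(2 - \left(6 + 2\right)\right)\right) = 27 \left(45 + \frac{2}{3} \left(-6\right) \left(2 - 8\right)\right) = 27 \left(45 + \frac{2}{3} \left(-6\right) \left(-6\right)\right) = 27 \left(45 + 24\right) = 27 \cdot 69 = 1863$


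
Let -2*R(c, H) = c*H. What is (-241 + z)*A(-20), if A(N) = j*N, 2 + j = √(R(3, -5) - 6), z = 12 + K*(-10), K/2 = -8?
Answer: -2760 + 690*√6 ≈ -1069.9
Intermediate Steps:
K = -16 (K = 2*(-8) = -16)
R(c, H) = -H*c/2 (R(c, H) = -c*H/2 = -H*c/2)
z = 172 (z = 12 - 16*(-10) = 12 + 160 = 172)
j = -2 + √6/2 (j = -2 + √(-½*(-5)*3 - 6) = -2 + √(15/2 - 6) = -2 + √(3/2) = -2 + √6/2 ≈ -0.77526)
A(N) = N*(-2 + √6/2) (A(N) = (-2 + √6/2)*N = N*(-2 + √6/2))
(-241 + z)*A(-20) = (-241 + 172)*((½)*(-20)*(-4 + √6)) = -69*(40 - 10*√6) = -2760 + 690*√6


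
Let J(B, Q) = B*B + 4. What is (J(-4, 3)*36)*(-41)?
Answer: -29520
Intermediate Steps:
J(B, Q) = 4 + B² (J(B, Q) = B² + 4 = 4 + B²)
(J(-4, 3)*36)*(-41) = ((4 + (-4)²)*36)*(-41) = ((4 + 16)*36)*(-41) = (20*36)*(-41) = 720*(-41) = -29520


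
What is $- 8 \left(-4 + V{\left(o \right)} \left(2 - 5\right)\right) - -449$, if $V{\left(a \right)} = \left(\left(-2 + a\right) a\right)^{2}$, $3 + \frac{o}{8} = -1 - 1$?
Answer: $67738081$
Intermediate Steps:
$o = -40$ ($o = -24 + 8 \left(-1 - 1\right) = -24 + 8 \left(-2\right) = -24 - 16 = -40$)
$V{\left(a \right)} = a^{2} \left(-2 + a\right)^{2}$ ($V{\left(a \right)} = \left(a \left(-2 + a\right)\right)^{2} = a^{2} \left(-2 + a\right)^{2}$)
$- 8 \left(-4 + V{\left(o \right)} \left(2 - 5\right)\right) - -449 = - 8 \left(-4 + \left(-40\right)^{2} \left(-2 - 40\right)^{2} \left(2 - 5\right)\right) - -449 = - 8 \left(-4 + 1600 \left(-42\right)^{2} \left(2 - 5\right)\right) + 449 = - 8 \left(-4 + 1600 \cdot 1764 \left(-3\right)\right) + 449 = - 8 \left(-4 + 2822400 \left(-3\right)\right) + 449 = - 8 \left(-4 - 8467200\right) + 449 = \left(-8\right) \left(-8467204\right) + 449 = 67737632 + 449 = 67738081$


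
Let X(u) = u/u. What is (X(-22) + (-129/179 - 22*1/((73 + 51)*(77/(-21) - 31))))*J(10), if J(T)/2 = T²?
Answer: 8207675/144274 ≈ 56.889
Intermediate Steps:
X(u) = 1
J(T) = 2*T²
(X(-22) + (-129/179 - 22*1/((73 + 51)*(77/(-21) - 31))))*J(10) = (1 + (-129/179 - 22*1/((73 + 51)*(77/(-21) - 31))))*(2*10²) = (1 + (-129*1/179 - 22*1/(124*(77*(-1/21) - 31))))*(2*100) = (1 + (-129/179 - 22*1/(124*(-11/3 - 31))))*200 = (1 + (-129/179 - 22/((-104/3*124))))*200 = (1 + (-129/179 - 22/(-12896/3)))*200 = (1 + (-129/179 - 22*(-3/12896)))*200 = (1 + (-129/179 + 33/6448))*200 = (1 - 825885/1154192)*200 = (328307/1154192)*200 = 8207675/144274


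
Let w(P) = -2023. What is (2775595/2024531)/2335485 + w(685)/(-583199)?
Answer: 1913378462059342/551503508662525893 ≈ 0.0034694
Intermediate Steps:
(2775595/2024531)/2335485 + w(685)/(-583199) = (2775595/2024531)/2335485 - 2023/(-583199) = (2775595*(1/2024531))*(1/2335485) - 2023*(-1/583199) = (2775595/2024531)*(1/2335485) + 2023/583199 = 555119/945652356507 + 2023/583199 = 1913378462059342/551503508662525893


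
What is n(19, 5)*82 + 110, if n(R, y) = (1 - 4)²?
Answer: 848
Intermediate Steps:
n(R, y) = 9 (n(R, y) = (-3)² = 9)
n(19, 5)*82 + 110 = 9*82 + 110 = 738 + 110 = 848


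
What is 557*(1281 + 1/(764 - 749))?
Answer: 10703312/15 ≈ 7.1355e+5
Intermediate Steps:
557*(1281 + 1/(764 - 749)) = 557*(1281 + 1/15) = 557*(19216/15) = 10703312/15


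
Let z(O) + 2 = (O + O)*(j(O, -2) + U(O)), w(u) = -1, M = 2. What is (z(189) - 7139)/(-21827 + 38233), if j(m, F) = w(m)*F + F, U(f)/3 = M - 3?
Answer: -8275/16406 ≈ -0.50439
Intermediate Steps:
U(f) = -3 (U(f) = 3*(2 - 3) = 3*(-1) = -3)
j(m, F) = 0 (j(m, F) = -F + F = 0)
z(O) = -2 - 6*O (z(O) = -2 + (O + O)*(0 - 3) = -2 + (2*O)*(-3) = -2 - 6*O)
(z(189) - 7139)/(-21827 + 38233) = ((-2 - 6*189) - 7139)/(-21827 + 38233) = ((-2 - 1134) - 7139)/16406 = (-1136 - 7139)*(1/16406) = -8275*1/16406 = -8275/16406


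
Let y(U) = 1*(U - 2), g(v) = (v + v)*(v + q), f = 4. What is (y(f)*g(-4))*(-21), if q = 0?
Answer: -1344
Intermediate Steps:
g(v) = 2*v² (g(v) = (v + v)*(v + 0) = (2*v)*v = 2*v²)
y(U) = -2 + U (y(U) = 1*(-2 + U) = -2 + U)
(y(f)*g(-4))*(-21) = ((-2 + 4)*(2*(-4)²))*(-21) = (2*(2*16))*(-21) = (2*32)*(-21) = 64*(-21) = -1344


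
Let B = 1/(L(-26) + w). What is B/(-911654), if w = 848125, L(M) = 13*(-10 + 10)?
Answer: -1/773196548750 ≈ -1.2933e-12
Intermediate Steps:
L(M) = 0 (L(M) = 13*0 = 0)
B = 1/848125 (B = 1/(0 + 848125) = 1/848125 ≈ 1.1791e-6)
B/(-911654) = (1/848125)/(-911654) = (1/848125)*(-1/911654) = -1/773196548750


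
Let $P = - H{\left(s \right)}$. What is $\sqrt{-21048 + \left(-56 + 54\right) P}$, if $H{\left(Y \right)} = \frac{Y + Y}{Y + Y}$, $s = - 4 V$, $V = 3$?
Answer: $i \sqrt{21046} \approx 145.07 i$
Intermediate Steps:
$s = -12$ ($s = \left(-4\right) 3 = -12$)
$H{\left(Y \right)} = 1$ ($H{\left(Y \right)} = \frac{2 Y}{2 Y} = 2 Y \frac{1}{2 Y} = 1$)
$P = -1$ ($P = \left(-1\right) 1 = -1$)
$\sqrt{-21048 + \left(-56 + 54\right) P} = \sqrt{-21048 + \left(-56 + 54\right) \left(-1\right)} = \sqrt{-21048 - -2} = \sqrt{-21048 + 2} = \sqrt{-21046} = i \sqrt{21046}$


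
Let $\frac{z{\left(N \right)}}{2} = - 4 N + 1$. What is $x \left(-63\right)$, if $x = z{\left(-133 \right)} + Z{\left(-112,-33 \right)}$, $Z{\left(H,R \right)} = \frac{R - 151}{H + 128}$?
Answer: $- \frac{132867}{2} \approx -66434.0$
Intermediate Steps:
$z{\left(N \right)} = 2 - 8 N$ ($z{\left(N \right)} = 2 \left(- 4 N + 1\right) = 2 \left(1 - 4 N\right) = 2 - 8 N$)
$Z{\left(H,R \right)} = \frac{-151 + R}{128 + H}$
$x = \frac{2109}{2}$ ($x = \left(2 - -1064\right) + \frac{-151 - 33}{128 - 112} = \left(2 + 1064\right) + \frac{1}{16} \left(-184\right) = 1066 + \frac{1}{16} \left(-184\right) = 1066 - \frac{23}{2} = \frac{2109}{2} \approx 1054.5$)
$x \left(-63\right) = \frac{2109}{2} \left(-63\right) = - \frac{132867}{2}$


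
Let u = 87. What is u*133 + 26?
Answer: 11597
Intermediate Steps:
u*133 + 26 = 87*133 + 26 = 11571 + 26 = 11597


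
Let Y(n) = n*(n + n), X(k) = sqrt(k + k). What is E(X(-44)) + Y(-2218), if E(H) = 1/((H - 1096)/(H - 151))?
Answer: 1477460985522/150163 - 945*I*sqrt(22)/600652 ≈ 9.8391e+6 - 0.0073794*I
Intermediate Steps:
X(k) = sqrt(2)*sqrt(k) (X(k) = sqrt(2*k) = sqrt(2)*sqrt(k))
Y(n) = 2*n**2 (Y(n) = n*(2*n) = 2*n**2)
E(H) = (-151 + H)/(-1096 + H) (E(H) = 1/((-1096 + H)/(-151 + H)) = (-151 + H)/(-1096 + H))
E(X(-44)) + Y(-2218) = (-151 + sqrt(2)*sqrt(-44))/(-1096 + sqrt(2)*sqrt(-44)) + 2*(-2218)**2 = (-151 + sqrt(2)*(2*I*sqrt(11)))/(-1096 + sqrt(2)*(2*I*sqrt(11))) + 2*4919524 = (-151 + 2*I*sqrt(22))/(-1096 + 2*I*sqrt(22)) + 9839048 = 9839048 + (-151 + 2*I*sqrt(22))/(-1096 + 2*I*sqrt(22))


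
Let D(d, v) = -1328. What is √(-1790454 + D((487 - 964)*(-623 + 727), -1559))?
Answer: I*√1791782 ≈ 1338.6*I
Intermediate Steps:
√(-1790454 + D((487 - 964)*(-623 + 727), -1559)) = √(-1790454 - 1328) = √(-1791782) = I*√1791782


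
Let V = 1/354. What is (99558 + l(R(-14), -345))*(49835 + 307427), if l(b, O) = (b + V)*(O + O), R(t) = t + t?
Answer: 2505723844994/59 ≈ 4.2470e+10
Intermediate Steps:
V = 1/354 ≈ 0.0028249
R(t) = 2*t
l(b, O) = 2*O*(1/354 + b) (l(b, O) = (b + 1/354)*(O + O) = (1/354 + b)*(2*O) = 2*O*(1/354 + b))
(99558 + l(R(-14), -345))*(49835 + 307427) = (99558 + (1/177)*(-345)*(1 + 354*(2*(-14))))*(49835 + 307427) = (99558 + (1/177)*(-345)*(1 + 354*(-28)))*357262 = (99558 + (1/177)*(-345)*(1 - 9912))*357262 = (99558 + (1/177)*(-345)*(-9911))*357262 = (99558 + 1139765/59)*357262 = (7013687/59)*357262 = 2505723844994/59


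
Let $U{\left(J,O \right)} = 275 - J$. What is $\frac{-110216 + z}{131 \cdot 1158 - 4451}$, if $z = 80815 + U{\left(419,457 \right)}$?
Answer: $- \frac{29545}{147247} \approx -0.20065$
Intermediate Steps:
$z = 80671$ ($z = 80815 + \left(275 - 419\right) = 80815 - 144 = 80671$)
$\frac{-110216 + z}{131 \cdot 1158 - 4451} = \frac{-110216 + 80671}{131 \cdot 1158 - 4451} = - \frac{29545}{151698 - 4451} = - \frac{29545}{147247}$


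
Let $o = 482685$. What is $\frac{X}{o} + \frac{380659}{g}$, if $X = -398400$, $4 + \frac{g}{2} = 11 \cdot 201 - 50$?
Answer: $\frac{12134646121}{138820206} \approx 87.413$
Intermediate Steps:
$g = 4314$ ($g = -8 + 2 \left(11 \cdot 201 - 50\right) = -8 + 2 \left(2211 - 50\right) = -8 + 2 \cdot 2161 = -8 + 4322 = 4314$)
$\frac{X}{o} + \frac{380659}{g} = - \frac{398400}{482685} + \frac{380659}{4314} = \left(-398400\right) \frac{1}{482685} + 380659 \cdot \frac{1}{4314} = - \frac{26560}{32179} + \frac{380659}{4314} = \frac{12134646121}{138820206}$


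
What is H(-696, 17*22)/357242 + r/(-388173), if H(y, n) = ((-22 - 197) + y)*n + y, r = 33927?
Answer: -24204500012/23111949811 ≈ -1.0473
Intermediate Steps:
H(y, n) = y + n*(-219 + y) (H(y, n) = (-219 + y)*n + y = n*(-219 + y) + y = y + n*(-219 + y))
H(-696, 17*22)/357242 + r/(-388173) = (-696 - 3723*22 + (17*22)*(-696))/357242 + 33927/(-388173) = (-696 - 219*374 + 374*(-696))*(1/357242) + 33927*(-1/388173) = (-696 - 81906 - 260304)*(1/357242) - 11309/129391 = -342906*1/357242 - 11309/129391 = -171453/178621 - 11309/129391 = -24204500012/23111949811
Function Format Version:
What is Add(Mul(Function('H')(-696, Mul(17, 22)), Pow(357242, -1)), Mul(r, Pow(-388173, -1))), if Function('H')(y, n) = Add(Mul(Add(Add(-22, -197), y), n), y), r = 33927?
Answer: Rational(-24204500012, 23111949811) ≈ -1.0473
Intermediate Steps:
Function('H')(y, n) = Add(y, Mul(n, Add(-219, y))) (Function('H')(y, n) = Add(Mul(Add(-219, y), n), y) = Add(Mul(n, Add(-219, y)), y) = Add(y, Mul(n, Add(-219, y))))
Add(Mul(Function('H')(-696, Mul(17, 22)), Pow(357242, -1)), Mul(r, Pow(-388173, -1))) = Add(Mul(Add(-696, Mul(-219, Mul(17, 22)), Mul(Mul(17, 22), -696)), Pow(357242, -1)), Mul(33927, Pow(-388173, -1))) = Add(Mul(Add(-696, Mul(-219, 374), Mul(374, -696)), Rational(1, 357242)), Mul(33927, Rational(-1, 388173))) = Add(Mul(Add(-696, -81906, -260304), Rational(1, 357242)), Rational(-11309, 129391)) = Add(Mul(-342906, Rational(1, 357242)), Rational(-11309, 129391)) = Add(Rational(-171453, 178621), Rational(-11309, 129391)) = Rational(-24204500012, 23111949811)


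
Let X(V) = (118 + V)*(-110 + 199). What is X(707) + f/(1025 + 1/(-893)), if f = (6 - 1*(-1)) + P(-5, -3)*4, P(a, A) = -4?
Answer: 22402552221/305108 ≈ 73425.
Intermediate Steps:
f = -9 (f = (6 - 1*(-1)) - 4*4 = (6 + 1) - 16 = 7 - 16 = -9)
X(V) = 10502 + 89*V (X(V) = (118 + V)*89 = 10502 + 89*V)
X(707) + f/(1025 + 1/(-893)) = (10502 + 89*707) - 9/(1025 + 1/(-893)) = (10502 + 62923) - 9/(1025 - 1/893) = 73425 - 9/(915324/893) = 73425 + (893/915324)*(-9) = 73425 - 2679/305108 = 22402552221/305108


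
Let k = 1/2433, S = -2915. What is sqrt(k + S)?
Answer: I*sqrt(17255308002)/2433 ≈ 53.991*I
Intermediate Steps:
k = 1/2433 ≈ 0.00041102
sqrt(k + S) = sqrt(1/2433 - 2915) = sqrt(-7092194/2433) = I*sqrt(17255308002)/2433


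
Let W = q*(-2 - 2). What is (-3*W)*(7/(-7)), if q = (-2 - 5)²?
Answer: -588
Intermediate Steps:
q = 49 (q = (-7)² = 49)
W = -196 (W = 49*(-2 - 2) = 49*(-4) = -196)
(-3*W)*(7/(-7)) = (-3*(-196))*(7/(-7)) = 588*(7*(-⅐)) = 588*(-1) = -588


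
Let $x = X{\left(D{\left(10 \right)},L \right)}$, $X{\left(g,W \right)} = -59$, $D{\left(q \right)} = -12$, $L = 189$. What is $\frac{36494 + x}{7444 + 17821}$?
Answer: $\frac{7287}{5053} \approx 1.4421$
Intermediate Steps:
$x = -59$
$\frac{36494 + x}{7444 + 17821} = \frac{36494 - 59}{7444 + 17821} = \frac{36435}{25265} = 36435 \cdot \frac{1}{25265} = \frac{7287}{5053}$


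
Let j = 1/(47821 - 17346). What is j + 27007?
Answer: 823038326/30475 ≈ 27007.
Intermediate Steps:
j = 1/30475 ≈ 3.2814e-5
j + 27007 = 1/30475 + 27007 = 823038326/30475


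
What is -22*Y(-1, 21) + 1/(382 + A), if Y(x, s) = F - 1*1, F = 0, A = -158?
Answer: 4929/224 ≈ 22.004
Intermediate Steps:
Y(x, s) = -1 (Y(x, s) = 0 - 1*1 = 0 - 1 = -1)
-22*Y(-1, 21) + 1/(382 + A) = -22*(-1) + 1/(382 - 158) = 22 + 1/224 = 4929/224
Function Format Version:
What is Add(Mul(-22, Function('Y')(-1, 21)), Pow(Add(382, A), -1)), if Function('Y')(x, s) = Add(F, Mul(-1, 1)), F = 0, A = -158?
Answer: Rational(4929, 224) ≈ 22.004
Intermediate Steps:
Function('Y')(x, s) = -1 (Function('Y')(x, s) = Add(0, Mul(-1, 1)) = Add(0, -1) = -1)
Add(Mul(-22, Function('Y')(-1, 21)), Pow(Add(382, A), -1)) = Add(Mul(-22, -1), Pow(Add(382, -158), -1)) = Add(22, Pow(224, -1)) = Add(22, Rational(1, 224)) = Rational(4929, 224)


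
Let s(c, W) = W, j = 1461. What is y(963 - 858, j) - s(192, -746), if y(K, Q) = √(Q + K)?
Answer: 746 + 3*√174 ≈ 785.57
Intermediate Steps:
y(K, Q) = √(K + Q)
y(963 - 858, j) - s(192, -746) = √((963 - 858) + 1461) - 1*(-746) = √(105 + 1461) + 746 = √1566 + 746 = 3*√174 + 746 = 746 + 3*√174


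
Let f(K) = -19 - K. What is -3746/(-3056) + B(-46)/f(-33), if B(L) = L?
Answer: -22033/10696 ≈ -2.0599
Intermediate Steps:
-3746/(-3056) + B(-46)/f(-33) = -3746/(-3056) - 46/(-19 - 1*(-33)) = -3746*(-1/3056) - 46/(-19 + 33) = 1873/1528 - 46/14 = 1873/1528 - 46*1/14 = 1873/1528 - 23/7 = -22033/10696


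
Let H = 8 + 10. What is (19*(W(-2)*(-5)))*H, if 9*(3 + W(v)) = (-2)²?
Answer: 4370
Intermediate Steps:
H = 18
W(v) = -23/9 (W(v) = -3 + (⅑)*(-2)² = -3 + (⅑)*4 = -3 + 4/9 = -23/9)
(19*(W(-2)*(-5)))*H = (19*(-23/9*(-5)))*18 = (19*(115/9))*18 = (2185/9)*18 = 4370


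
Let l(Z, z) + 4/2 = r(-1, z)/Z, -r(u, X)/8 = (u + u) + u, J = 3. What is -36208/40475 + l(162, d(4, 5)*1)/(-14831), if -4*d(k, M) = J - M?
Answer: -14496999146/16207687575 ≈ -0.89445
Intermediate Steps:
r(u, X) = -24*u (r(u, X) = -8*((u + u) + u) = -8*(2*u + u) = -24*u)
d(k, M) = -3/4 + M/4 (d(k, M) = -(3 - M)/4 = -3/4 + M/4)
l(Z, z) = -2 + 24/Z (l(Z, z) = -2 + (-24*(-1))/Z = -2 + 24/Z)
-36208/40475 + l(162, d(4, 5)*1)/(-14831) = -36208/40475 + (-2 + 24/162)/(-14831) = -36208*1/40475 + (-2 + 24*(1/162))*(-1/14831) = -36208/40475 + (-2 + 4/27)*(-1/14831) = -36208/40475 - 50/27*(-1/14831) = -36208/40475 + 50/400437 = -14496999146/16207687575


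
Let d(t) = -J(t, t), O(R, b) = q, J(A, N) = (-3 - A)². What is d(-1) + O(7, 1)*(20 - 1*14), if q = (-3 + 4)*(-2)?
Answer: -16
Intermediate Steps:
q = -2 (q = 1*(-2) = -2)
O(R, b) = -2
d(t) = -(3 + t)²
d(-1) + O(7, 1)*(20 - 1*14) = -(3 - 1)² - 2*(20 - 1*14) = -1*2² - 2*(20 - 14) = -1*4 - 2*6 = -4 - 12 = -16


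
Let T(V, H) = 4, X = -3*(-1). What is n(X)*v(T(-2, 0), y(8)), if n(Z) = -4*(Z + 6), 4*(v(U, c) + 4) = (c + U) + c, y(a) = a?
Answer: -36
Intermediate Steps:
X = 3
v(U, c) = -4 + c/2 + U/4 (v(U, c) = -4 + ((c + U) + c)/4 = -4 + ((U + c) + c)/4 = -4 + (U + 2*c)/4 = -4 + (c/2 + U/4) = -4 + c/2 + U/4)
n(Z) = -24 - 4*Z (n(Z) = -4*(6 + Z) = -24 - 4*Z)
n(X)*v(T(-2, 0), y(8)) = (-24 - 4*3)*(-4 + (½)*8 + (¼)*4) = (-24 - 12)*(-4 + 4 + 1) = -36*1 = -36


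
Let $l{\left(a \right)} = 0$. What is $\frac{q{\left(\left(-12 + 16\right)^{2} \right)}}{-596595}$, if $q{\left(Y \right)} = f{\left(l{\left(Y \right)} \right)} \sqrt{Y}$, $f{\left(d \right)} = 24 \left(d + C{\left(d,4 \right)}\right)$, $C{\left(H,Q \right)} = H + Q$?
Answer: $- \frac{128}{198865} \approx -0.00064365$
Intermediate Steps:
$f{\left(d \right)} = 96 + 48 d$ ($f{\left(d \right)} = 24 \left(d + \left(d + 4\right)\right) = 24 \left(d + \left(4 + d\right)\right) = 24 \left(4 + 2 d\right) = 96 + 48 d$)
$q{\left(Y \right)} = 96 \sqrt{Y}$ ($q{\left(Y \right)} = \left(96 + 48 \cdot 0\right) \sqrt{Y} = \left(96 + 0\right) \sqrt{Y} = 96 \sqrt{Y}$)
$\frac{q{\left(\left(-12 + 16\right)^{2} \right)}}{-596595} = \frac{96 \sqrt{\left(-12 + 16\right)^{2}}}{-596595} = 96 \sqrt{4^{2}} \left(- \frac{1}{596595}\right) = 96 \sqrt{16} \left(- \frac{1}{596595}\right) = 96 \cdot 4 \left(- \frac{1}{596595}\right) = 384 \left(- \frac{1}{596595}\right) = - \frac{128}{198865}$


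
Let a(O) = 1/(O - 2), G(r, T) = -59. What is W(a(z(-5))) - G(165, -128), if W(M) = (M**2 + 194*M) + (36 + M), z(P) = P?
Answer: 3291/49 ≈ 67.163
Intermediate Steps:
a(O) = 1/(-2 + O)
W(M) = 36 + M**2 + 195*M
W(a(z(-5))) - G(165, -128) = (36 + (1/(-2 - 5))**2 + 195/(-2 - 5)) - 1*(-59) = (36 + (1/(-7))**2 + 195/(-7)) + 59 = (36 + (-1/7)**2 + 195*(-1/7)) + 59 = (36 + 1/49 - 195/7) + 59 = 400/49 + 59 = 3291/49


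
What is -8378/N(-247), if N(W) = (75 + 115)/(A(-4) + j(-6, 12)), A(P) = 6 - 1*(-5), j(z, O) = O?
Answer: -96347/95 ≈ -1014.2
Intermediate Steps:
A(P) = 11 (A(P) = 6 + 5 = 11)
N(W) = 190/23 (N(W) = (75 + 115)/(11 + 12) = 190/23)
-8378/N(-247) = -8378/190/23 = -8378*23/190 = -96347/95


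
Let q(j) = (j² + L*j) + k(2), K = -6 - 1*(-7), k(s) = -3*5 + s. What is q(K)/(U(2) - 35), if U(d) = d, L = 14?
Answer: -2/33 ≈ -0.060606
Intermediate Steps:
k(s) = -15 + s
K = 1 (K = -6 + 7 = 1)
q(j) = -13 + j² + 14*j (q(j) = (j² + 14*j) + (-15 + 2) = (j² + 14*j) - 13 = -13 + j² + 14*j)
q(K)/(U(2) - 35) = (-13 + 1² + 14*1)/(2 - 35) = (-13 + 1 + 14)/(-33) = 2*(-1/33) = -2/33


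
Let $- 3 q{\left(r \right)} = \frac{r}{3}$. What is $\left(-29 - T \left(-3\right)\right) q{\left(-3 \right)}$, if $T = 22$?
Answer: $\frac{37}{3} \approx 12.333$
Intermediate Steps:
$q{\left(r \right)} = - \frac{r}{9}$ ($q{\left(r \right)} = - \frac{r \frac{1}{3}}{3} = - \frac{\frac{1}{3} r}{3} = - \frac{r}{9}$)
$\left(-29 - T \left(-3\right)\right) q{\left(-3 \right)} = \left(-29 - 22 \left(-3\right)\right) \left(\left(- \frac{1}{9}\right) \left(-3\right)\right) = \left(-29 - -66\right) \frac{1}{3} = \left(-29 + 66\right) \frac{1}{3} = 37 \cdot \frac{1}{3} = \frac{37}{3}$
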